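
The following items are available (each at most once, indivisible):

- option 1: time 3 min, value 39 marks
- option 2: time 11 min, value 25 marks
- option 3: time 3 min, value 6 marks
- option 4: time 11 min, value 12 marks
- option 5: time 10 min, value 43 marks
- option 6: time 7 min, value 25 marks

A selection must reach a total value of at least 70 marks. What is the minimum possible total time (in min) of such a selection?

13

Subsets with value ≥ 70, sorted by total time:
- option 1+option 5: time 13, value 82
- option 1+option 3+option 6: time 13, value 70
- option 1+option 3+option 5: time 16, value 88
Minimum time: 13 min.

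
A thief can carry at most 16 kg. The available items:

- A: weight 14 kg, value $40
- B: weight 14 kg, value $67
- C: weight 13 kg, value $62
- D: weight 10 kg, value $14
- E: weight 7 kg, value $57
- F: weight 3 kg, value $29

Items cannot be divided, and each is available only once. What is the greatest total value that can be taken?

This is a 0/1 knapsack; check combinations near the capacity.
- C+F: weight 13+3=16, value 62+29=91
- E+F: weight 7+3=10, value 57+29=86
- B: weight 14, value 67
- C: weight 13, value 62
- E: weight 7, value 57
Best: $91.

$91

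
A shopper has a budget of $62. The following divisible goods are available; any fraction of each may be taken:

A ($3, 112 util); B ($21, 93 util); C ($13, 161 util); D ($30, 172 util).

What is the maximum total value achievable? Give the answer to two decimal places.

Take in order of value per unit:
- A (112/3 per unit): all 3 → value 112, running total 112.00
- C (161/13 per unit): all 13 → value 161, running total 273.00
- D (172/30 per unit): all 30 → value 172, running total 445.00
- B (93/21 per unit): 16 of 21 → value 16×93/21 = 70.8571, running total 515.86
Total 515.86.

515.86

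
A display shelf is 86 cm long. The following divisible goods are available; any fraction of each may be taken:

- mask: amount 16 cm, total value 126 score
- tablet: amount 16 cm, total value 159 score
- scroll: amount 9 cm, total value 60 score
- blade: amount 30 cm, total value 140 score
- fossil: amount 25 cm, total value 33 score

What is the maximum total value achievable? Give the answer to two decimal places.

Take in order of value per unit:
- tablet (159/16 per unit): all 16 → value 159, running total 159.00
- mask (126/16 per unit): all 16 → value 126, running total 285.00
- scroll (60/9 per unit): all 9 → value 60, running total 345.00
- blade (140/30 per unit): all 30 → value 140, running total 485.00
- fossil (33/25 per unit): 15 of 25 → value 15×33/25 = 19.8000, running total 504.80
Total 504.80.

504.80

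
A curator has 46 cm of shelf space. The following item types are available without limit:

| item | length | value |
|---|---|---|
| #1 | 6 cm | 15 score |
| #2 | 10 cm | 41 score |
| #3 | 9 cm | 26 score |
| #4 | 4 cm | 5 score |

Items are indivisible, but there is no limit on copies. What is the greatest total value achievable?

179 score

Best value-per-unit is #2 at 41/10; filling with it alone gives 4×41 = 164.
Optimal mix: 1×#1 + 4×#2 → length 46, value 179.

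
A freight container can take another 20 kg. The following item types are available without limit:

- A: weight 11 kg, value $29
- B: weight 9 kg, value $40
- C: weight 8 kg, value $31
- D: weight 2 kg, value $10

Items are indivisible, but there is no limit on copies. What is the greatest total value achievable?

$100

Best value-per-unit is D at 10/2, and filling with it alone uses weight 10×2=20. No mix of the others beats 10×10 = 100.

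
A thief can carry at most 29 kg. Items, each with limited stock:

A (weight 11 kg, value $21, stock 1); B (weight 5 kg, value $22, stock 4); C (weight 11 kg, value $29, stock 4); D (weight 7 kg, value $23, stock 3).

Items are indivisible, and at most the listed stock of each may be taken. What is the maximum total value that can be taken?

Top feasible selections:
- 3×B + 2×D: weight 29, value 112
- 4×B + 1×D: weight 27, value 111
- 2×B + 1×C + 1×D: weight 28, value 96
Best: $112.

$112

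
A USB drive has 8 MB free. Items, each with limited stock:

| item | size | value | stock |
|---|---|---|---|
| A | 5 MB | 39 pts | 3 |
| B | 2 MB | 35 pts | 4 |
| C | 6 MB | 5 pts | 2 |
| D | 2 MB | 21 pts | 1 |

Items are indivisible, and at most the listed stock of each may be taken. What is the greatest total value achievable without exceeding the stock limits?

Best selections within size 8 and stock limits:
- 4×B: size 8, value 140
- 3×B + 1×D: size 8, value 126
- 3×B: size 6, value 105
- 2×B + 1×D: size 6, value 91
Best: 140 pts.

140 pts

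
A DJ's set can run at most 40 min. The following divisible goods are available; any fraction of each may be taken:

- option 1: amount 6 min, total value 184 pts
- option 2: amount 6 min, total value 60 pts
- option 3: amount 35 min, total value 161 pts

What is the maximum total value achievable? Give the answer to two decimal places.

372.80

Take in order of value per unit:
- option 1 (184/6 per unit): all 6 → value 184, running total 184.00
- option 2 (60/6 per unit): all 6 → value 60, running total 244.00
- option 3 (161/35 per unit): 28 of 35 → value 28×161/35 = 128.8000, running total 372.80
Total 372.80.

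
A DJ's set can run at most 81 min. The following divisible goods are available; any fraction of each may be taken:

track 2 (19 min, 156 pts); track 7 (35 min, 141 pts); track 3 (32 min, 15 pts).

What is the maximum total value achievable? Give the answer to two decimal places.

Take in order of value per unit:
- track 2 (156/19 per unit): all 19 → value 156, running total 156.00
- track 7 (141/35 per unit): all 35 → value 141, running total 297.00
- track 3 (15/32 per unit): 27 of 32 → value 27×15/32 = 12.6563, running total 309.66
Total 309.66.

309.66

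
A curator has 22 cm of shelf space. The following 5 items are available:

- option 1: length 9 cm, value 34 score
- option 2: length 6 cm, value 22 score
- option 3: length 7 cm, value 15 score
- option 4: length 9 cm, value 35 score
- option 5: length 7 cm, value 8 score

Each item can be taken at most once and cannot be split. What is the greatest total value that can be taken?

Check high-value combinations within 22 cm:
- option 2+option 3+option 4: length 6+7+9=22, value 22+15+35=72
- option 1+option 2+option 3: length 9+6+7=22, value 34+22+15=71
- option 1+option 4: length 9+9=18, value 34+35=69
- option 2+option 4+option 5: length 6+9+7=22, value 22+35+8=65
Best: 72 score.

72 score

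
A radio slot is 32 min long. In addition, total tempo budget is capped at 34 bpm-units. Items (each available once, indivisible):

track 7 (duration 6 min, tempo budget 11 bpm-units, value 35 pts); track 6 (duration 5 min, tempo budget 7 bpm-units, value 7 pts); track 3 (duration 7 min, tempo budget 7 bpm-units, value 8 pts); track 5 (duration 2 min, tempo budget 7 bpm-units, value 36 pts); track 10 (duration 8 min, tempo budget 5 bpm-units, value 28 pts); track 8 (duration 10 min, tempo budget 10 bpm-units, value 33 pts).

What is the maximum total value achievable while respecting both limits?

132 pts

Feasible sets respecting both limits:
- track 7+track 5+track 10+track 8: duration 26, tempo budget 33, value 132
- track 7+track 3+track 5+track 10: duration 23, tempo budget 30, value 107
- track 7+track 6+track 5+track 10: duration 21, tempo budget 30, value 106
- track 3+track 5+track 10+track 8: duration 27, tempo budget 29, value 105
Best: 132 pts.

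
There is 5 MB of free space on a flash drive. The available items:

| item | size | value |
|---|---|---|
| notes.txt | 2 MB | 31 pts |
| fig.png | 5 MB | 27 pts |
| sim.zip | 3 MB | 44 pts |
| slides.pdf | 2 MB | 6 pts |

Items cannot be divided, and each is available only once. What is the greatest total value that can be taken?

This is a 0/1 knapsack; check combinations near the capacity.
- notes.txt+sim.zip: size 2+3=5, value 31+44=75
- sim.zip+slides.pdf: size 3+2=5, value 44+6=50
- sim.zip: size 3, value 44
Best: 75 pts.

75 pts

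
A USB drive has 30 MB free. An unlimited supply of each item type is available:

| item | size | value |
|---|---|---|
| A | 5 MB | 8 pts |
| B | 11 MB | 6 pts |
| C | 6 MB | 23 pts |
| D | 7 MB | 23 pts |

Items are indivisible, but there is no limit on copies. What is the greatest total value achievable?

115 pts

Best value-per-unit is C at 23/6, and filling with it alone uses size 5×6=30. No mix of the others beats 5×23 = 115.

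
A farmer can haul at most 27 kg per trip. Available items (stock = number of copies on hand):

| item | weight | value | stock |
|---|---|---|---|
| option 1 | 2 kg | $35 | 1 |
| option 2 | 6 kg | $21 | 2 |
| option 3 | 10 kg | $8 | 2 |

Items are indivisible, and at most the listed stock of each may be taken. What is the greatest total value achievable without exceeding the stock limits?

Top feasible selections:
- 1×option 1 + 2×option 2 + 1×option 3: weight 24, value 85
- 1×option 1 + 2×option 2: weight 14, value 77
- 1×option 1 + 1×option 2 + 1×option 3: weight 18, value 64
- 1×option 1 + 1×option 2: weight 8, value 56
Best: $85.

$85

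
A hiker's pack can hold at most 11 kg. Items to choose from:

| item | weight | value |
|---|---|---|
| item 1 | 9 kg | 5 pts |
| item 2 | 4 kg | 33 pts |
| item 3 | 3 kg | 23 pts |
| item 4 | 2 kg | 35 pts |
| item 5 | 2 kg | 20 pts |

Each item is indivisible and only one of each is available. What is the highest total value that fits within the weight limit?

This is a 0/1 knapsack; check combinations near the capacity.
- item 2+item 3+item 4+item 5: weight 4+3+2+2=11, value 33+23+35+20=111
- item 2+item 3+item 4: weight 4+3+2=9, value 33+23+35=91
- item 2+item 4+item 5: weight 4+2+2=8, value 33+35+20=88
- item 3+item 4+item 5: weight 3+2+2=7, value 23+35+20=78
- item 2+item 3+item 5: weight 4+3+2=9, value 33+23+20=76
Best: 111 pts.

111 pts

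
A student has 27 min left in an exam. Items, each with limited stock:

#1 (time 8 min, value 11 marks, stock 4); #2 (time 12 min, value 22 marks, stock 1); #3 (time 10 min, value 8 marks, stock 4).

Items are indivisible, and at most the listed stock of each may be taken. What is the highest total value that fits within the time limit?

Top feasible selections:
- 1×#1 + 1×#2: time 20, value 33
- 3×#1: time 24, value 33
- 1×#2 + 1×#3: time 22, value 30
Best: 33 marks.

33 marks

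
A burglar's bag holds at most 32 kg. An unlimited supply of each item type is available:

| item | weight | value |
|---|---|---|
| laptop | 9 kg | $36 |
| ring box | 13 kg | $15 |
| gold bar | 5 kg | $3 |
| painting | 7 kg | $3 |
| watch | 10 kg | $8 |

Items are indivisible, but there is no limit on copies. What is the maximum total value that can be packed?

Best value-per-unit is laptop at 36/9; filling with it alone gives 3×36 = 108.
Optimal mix: 3×laptop + 1×gold bar → weight 32, value 111.

$111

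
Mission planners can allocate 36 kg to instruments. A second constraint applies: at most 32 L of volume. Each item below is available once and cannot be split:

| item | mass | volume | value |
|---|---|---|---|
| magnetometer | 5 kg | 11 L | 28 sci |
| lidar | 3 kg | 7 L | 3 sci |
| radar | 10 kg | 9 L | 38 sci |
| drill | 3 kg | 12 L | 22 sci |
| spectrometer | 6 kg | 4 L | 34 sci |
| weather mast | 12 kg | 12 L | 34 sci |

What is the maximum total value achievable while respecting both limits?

109 sci

Feasible sets respecting both limits:
- lidar+radar+spectrometer+weather mast: mass 31, volume 32, value 109
- radar+spectrometer+weather mast: mass 28, volume 25, value 106
- magnetometer+lidar+radar+spectrometer: mass 24, volume 31, value 103
- magnetometer+radar+spectrometer: mass 21, volume 24, value 100
Best: 109 sci.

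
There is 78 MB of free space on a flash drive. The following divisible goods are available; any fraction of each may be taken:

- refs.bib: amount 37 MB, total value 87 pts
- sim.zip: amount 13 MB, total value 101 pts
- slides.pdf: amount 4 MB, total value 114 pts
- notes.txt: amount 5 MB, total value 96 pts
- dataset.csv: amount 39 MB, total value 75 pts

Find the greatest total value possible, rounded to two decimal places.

Take in order of value per unit:
- slides.pdf (114/4 per unit): all 4 → value 114, running total 114.00
- notes.txt (96/5 per unit): all 5 → value 96, running total 210.00
- sim.zip (101/13 per unit): all 13 → value 101, running total 311.00
- refs.bib (87/37 per unit): all 37 → value 87, running total 398.00
- dataset.csv (75/39 per unit): 19 of 39 → value 19×75/39 = 36.5385, running total 434.54
Total 434.54.

434.54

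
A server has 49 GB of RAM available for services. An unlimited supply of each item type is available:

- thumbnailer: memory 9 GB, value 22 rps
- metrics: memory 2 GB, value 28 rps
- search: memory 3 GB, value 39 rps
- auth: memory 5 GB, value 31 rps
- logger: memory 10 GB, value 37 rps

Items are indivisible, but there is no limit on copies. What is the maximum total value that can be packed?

683 rps

Best value-per-unit is metrics at 28/2; filling with it alone gives 24×28 = 672.
Optimal mix: 23×metrics + 1×search → memory 49, value 683.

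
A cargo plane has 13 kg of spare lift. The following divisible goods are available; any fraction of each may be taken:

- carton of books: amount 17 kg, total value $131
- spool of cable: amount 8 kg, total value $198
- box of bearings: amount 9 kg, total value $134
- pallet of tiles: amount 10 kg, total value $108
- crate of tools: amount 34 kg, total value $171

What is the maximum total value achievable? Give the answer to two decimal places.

272.44

Take in order of value per unit:
- spool of cable (198/8 per unit): all 8 → value 198, running total 198.00
- box of bearings (134/9 per unit): 5 of 9 → value 5×134/9 = 74.4444, running total 272.44
Total 272.44.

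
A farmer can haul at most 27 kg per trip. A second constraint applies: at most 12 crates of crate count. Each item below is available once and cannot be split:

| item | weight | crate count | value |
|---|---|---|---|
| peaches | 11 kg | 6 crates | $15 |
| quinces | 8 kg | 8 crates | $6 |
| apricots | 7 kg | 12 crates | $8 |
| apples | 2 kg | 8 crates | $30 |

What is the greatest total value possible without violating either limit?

Feasible sets respecting both limits:
- apples: weight 2, crate count 8, value 30
- peaches: weight 11, crate count 6, value 15
- apricots: weight 7, crate count 12, value 8
- quinces: weight 8, crate count 8, value 6
Best: $30.

$30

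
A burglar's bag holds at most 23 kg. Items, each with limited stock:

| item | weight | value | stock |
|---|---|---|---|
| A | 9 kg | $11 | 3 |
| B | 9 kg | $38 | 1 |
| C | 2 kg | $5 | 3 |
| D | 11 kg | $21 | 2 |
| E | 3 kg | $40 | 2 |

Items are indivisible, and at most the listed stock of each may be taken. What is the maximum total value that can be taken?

$133

Top feasible selections:
- 1×B + 3×C + 2×E: weight 21, value 133
- 1×B + 2×C + 2×E: weight 19, value 128
- 1×B + 1×C + 2×E: weight 17, value 123
Best: $133.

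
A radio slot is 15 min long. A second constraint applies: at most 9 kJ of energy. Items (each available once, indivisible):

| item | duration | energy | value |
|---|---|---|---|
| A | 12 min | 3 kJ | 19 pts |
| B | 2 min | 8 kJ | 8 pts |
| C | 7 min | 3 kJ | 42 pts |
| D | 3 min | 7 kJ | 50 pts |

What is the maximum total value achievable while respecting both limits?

50 pts

Feasible sets respecting both limits:
- D: duration 3, energy 7, value 50
- C: duration 7, energy 3, value 42
- A: duration 12, energy 3, value 19
Best: 50 pts.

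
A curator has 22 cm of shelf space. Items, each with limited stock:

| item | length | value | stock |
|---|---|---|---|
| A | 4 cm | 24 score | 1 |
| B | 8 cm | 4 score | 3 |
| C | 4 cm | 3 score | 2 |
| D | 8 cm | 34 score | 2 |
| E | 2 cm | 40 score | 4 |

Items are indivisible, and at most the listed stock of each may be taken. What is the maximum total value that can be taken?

218 score

Best selections within length 22 and stock limits:
- 1×A + 1×D + 4×E: length 20, value 218
- 1×C + 1×D + 4×E: length 20, value 197
- 1×D + 4×E: length 16, value 194
Best: 218 score.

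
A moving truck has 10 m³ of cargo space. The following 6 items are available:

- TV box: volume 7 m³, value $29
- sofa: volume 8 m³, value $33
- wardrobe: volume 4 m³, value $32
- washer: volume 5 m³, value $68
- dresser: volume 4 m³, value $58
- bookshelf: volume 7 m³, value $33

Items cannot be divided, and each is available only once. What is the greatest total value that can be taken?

Check high-value combinations within 10 m³:
- washer+dresser: volume 5+4=9, value 68+58=126
- wardrobe+washer: volume 4+5=9, value 32+68=100
- wardrobe+dresser: volume 4+4=8, value 32+58=90
- washer: volume 5, value 68
Best: $126.

$126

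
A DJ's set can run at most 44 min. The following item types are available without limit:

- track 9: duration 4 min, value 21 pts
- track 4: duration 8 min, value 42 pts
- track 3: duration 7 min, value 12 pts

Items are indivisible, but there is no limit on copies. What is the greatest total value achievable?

231 pts

Best value-per-unit is track 9 at 21/4, and filling with it alone uses duration 11×4=44. No mix of the others beats 11×21 = 231.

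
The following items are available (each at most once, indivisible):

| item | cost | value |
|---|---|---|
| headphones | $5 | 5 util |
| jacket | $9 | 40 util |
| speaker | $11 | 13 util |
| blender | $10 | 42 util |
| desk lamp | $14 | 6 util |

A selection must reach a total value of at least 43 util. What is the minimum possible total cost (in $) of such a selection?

Subsets with value ≥ 43, sorted by total cost:
- headphones+jacket: cost 14, value 45
- headphones+blender: cost 15, value 47
- jacket+blender: cost 19, value 82
Minimum cost: 14 $.

14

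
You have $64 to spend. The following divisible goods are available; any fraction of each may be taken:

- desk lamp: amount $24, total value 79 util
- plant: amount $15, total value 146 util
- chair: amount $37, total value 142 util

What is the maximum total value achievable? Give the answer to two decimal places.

Take in order of value per unit:
- plant (146/15 per unit): all 15 → value 146, running total 146.00
- chair (142/37 per unit): all 37 → value 142, running total 288.00
- desk lamp (79/24 per unit): 12 of 24 → value 12×79/24 = 39.5000, running total 327.50
Total 327.50.

327.50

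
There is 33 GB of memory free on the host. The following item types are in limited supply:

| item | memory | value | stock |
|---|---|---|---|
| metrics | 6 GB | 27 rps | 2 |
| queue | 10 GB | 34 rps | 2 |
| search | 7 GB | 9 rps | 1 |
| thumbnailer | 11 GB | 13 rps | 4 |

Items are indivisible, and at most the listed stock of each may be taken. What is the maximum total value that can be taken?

Best selections within memory 33 and stock limits:
- 2×metrics + 2×queue: memory 32, value 122
- 1×metrics + 2×queue + 1×search: memory 33, value 104
- 2×metrics + 1×queue + 1×thumbnailer: memory 33, value 101
- 2×metrics + 1×queue + 1×search: memory 29, value 97
Best: 122 rps.

122 rps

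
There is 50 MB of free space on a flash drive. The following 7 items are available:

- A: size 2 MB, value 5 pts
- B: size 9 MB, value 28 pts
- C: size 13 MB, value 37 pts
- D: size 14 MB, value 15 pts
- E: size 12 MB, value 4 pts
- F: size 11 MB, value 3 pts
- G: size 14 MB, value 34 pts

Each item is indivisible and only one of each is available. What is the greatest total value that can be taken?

Check high-value combinations within 50 MB:
- B+C+D+G: size 9+13+14+14=50, value 28+37+15+34=114
- A+B+C+E+G: size 2+9+13+12+14=50, value 5+28+37+4+34=108
- A+B+C+F+G: size 2+9+13+11+14=49, value 5+28+37+3+34=107
- A+B+C+G: size 2+9+13+14=38, value 5+28+37+34=104
Best: 114 pts.

114 pts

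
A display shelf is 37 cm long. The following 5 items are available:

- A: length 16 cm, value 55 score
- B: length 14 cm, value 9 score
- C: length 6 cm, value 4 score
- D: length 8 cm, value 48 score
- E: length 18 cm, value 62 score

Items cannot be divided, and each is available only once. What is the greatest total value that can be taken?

117 score

Check high-value combinations within 37 cm:
- A+E: length 16+18=34, value 55+62=117
- C+D+E: length 6+8+18=32, value 4+48+62=114
- D+E: length 8+18=26, value 48+62=110
Best: 117 score.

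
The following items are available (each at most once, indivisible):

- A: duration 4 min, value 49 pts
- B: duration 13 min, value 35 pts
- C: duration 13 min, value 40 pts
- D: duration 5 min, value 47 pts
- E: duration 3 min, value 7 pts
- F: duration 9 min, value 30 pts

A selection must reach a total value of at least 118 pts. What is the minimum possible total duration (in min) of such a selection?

18

Subsets with value ≥ 118, sorted by total duration:
- A+D+F: duration 18, value 126
- A+D+E+F: duration 21, value 133
- A+C+D: duration 22, value 136
Minimum duration: 18 min.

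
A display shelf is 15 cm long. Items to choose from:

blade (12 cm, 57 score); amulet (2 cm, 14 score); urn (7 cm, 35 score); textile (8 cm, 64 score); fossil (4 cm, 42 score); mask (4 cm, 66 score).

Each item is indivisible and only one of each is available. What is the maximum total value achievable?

144 score

Check high-value combinations within 15 cm:
- amulet+textile+mask: length 2+8+4=14, value 14+64+66=144
- urn+fossil+mask: length 7+4+4=15, value 35+42+66=143
- textile+mask: length 8+4=12, value 64+66=130
Best: 144 score.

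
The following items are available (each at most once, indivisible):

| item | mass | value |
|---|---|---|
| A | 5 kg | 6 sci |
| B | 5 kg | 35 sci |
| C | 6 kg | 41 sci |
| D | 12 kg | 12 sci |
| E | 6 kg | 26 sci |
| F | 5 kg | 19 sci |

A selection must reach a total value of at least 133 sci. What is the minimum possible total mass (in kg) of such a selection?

34

Subsets with value ≥ 133, sorted by total mass:
- B+C+D+E+F: mass 34, value 133
- A+B+C+D+E+F: mass 39, value 139
Minimum mass: 34 kg.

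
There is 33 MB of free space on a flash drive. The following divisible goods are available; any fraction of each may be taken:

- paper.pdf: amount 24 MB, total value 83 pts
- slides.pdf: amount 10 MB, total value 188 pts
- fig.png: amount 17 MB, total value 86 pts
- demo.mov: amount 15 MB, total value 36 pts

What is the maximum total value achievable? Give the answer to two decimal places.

Take in order of value per unit:
- slides.pdf (188/10 per unit): all 10 → value 188, running total 188.00
- fig.png (86/17 per unit): all 17 → value 86, running total 274.00
- paper.pdf (83/24 per unit): 6 of 24 → value 6×83/24 = 20.7500, running total 294.75
Total 294.75.

294.75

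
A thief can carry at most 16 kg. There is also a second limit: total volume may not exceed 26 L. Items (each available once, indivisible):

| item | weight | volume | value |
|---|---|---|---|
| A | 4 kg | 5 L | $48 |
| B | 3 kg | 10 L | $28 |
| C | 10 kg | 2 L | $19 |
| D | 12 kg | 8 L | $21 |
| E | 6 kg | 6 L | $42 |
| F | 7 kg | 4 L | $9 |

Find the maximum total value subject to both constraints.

$118

Feasible sets respecting both limits:
- A+B+E: weight 13, volume 21, value 118
- A+E: weight 10, volume 11, value 90
- A+B+F: weight 14, volume 19, value 85
- B+E+F: weight 16, volume 20, value 79
Best: $118.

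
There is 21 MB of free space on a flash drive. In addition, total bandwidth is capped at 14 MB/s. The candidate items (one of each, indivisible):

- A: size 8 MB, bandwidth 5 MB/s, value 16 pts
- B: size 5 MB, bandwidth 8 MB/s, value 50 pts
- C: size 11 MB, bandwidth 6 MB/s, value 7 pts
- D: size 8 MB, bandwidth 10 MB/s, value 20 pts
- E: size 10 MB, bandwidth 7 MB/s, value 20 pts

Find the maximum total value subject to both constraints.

66 pts

Feasible sets respecting both limits:
- A+B: size 13, bandwidth 13, value 66
- B+C: size 16, bandwidth 14, value 57
- B: size 5, bandwidth 8, value 50
Best: 66 pts.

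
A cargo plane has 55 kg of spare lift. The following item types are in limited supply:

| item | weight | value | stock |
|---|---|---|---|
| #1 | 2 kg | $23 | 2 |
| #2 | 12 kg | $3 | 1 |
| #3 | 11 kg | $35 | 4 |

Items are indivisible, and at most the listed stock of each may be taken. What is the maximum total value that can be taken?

$186

Top feasible selections:
- 2×#1 + 4×#3: weight 48, value 186
- 1×#1 + 4×#3: weight 46, value 163
- 2×#1 + 1×#2 + 3×#3: weight 49, value 154
Best: $186.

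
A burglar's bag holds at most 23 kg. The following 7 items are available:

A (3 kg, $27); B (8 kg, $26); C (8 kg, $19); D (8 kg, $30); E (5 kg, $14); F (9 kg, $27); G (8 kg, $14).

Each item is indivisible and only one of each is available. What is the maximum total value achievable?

Check high-value combinations within 23 kg:
- A+D+F: weight 3+8+9=20, value 27+30+27=84
- A+B+D: weight 3+8+8=19, value 27+26+30=83
- A+B+F: weight 3+8+9=20, value 27+26+27=80
- A+C+D: weight 3+8+8=19, value 27+19+30=76
- A+C+F: weight 3+8+9=20, value 27+19+27=73
Best: $84.

$84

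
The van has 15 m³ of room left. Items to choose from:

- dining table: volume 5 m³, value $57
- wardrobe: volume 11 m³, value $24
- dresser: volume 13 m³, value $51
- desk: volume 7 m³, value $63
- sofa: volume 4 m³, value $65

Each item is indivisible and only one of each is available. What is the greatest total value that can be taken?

Check high-value combinations within 15 m³:
- desk+sofa: volume 7+4=11, value 63+65=128
- dining table+sofa: volume 5+4=9, value 57+65=122
- dining table+desk: volume 5+7=12, value 57+63=120
- wardrobe+sofa: volume 11+4=15, value 24+65=89
- sofa: volume 4, value 65
Best: $128.

$128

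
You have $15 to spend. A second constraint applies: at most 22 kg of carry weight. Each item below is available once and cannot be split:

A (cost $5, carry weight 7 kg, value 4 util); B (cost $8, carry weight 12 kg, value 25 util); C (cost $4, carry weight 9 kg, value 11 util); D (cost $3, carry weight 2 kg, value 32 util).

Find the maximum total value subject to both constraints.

Feasible sets respecting both limits:
- B+D: cost 11, carry weight 14, value 57
- A+C+D: cost 12, carry weight 18, value 47
- C+D: cost 7, carry weight 11, value 43
Best: 57 util.

57 util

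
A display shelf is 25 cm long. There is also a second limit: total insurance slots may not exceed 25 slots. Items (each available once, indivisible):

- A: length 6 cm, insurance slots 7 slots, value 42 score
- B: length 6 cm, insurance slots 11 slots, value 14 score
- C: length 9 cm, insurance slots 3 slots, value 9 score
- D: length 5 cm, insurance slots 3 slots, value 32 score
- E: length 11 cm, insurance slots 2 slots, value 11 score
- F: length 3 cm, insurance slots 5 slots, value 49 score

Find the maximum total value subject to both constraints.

Feasible sets respecting both limits:
- A+D+E+F: length 25, insurance slots 17, value 134
- A+C+D+F: length 23, insurance slots 18, value 132
- A+D+F: length 14, insurance slots 15, value 123
Best: 134 score.

134 score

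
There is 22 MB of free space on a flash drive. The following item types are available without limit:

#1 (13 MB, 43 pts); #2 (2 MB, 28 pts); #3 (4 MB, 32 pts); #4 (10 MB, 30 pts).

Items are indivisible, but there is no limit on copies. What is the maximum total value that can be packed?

Best value-per-unit is #2 at 28/2, and filling with it alone uses size 11×2=22. No mix of the others beats 11×28 = 308.

308 pts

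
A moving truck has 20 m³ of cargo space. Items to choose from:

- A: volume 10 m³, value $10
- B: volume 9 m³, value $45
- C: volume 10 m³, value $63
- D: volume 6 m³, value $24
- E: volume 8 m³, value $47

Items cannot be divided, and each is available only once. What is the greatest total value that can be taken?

$110

This is a 0/1 knapsack; check combinations near the capacity.
- C+E: volume 10+8=18, value 63+47=110
- B+C: volume 9+10=19, value 45+63=108
- B+E: volume 9+8=17, value 45+47=92
Best: $110.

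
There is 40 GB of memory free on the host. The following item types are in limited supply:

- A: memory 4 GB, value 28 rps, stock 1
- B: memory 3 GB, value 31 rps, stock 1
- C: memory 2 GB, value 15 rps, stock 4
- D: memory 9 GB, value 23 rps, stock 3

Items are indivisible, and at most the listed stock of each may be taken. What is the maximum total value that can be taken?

173 rps

Top feasible selections:
- 1×A + 1×B + 3×C + 3×D: memory 40, value 173
- 1×A + 1×B + 4×C + 2×D: memory 33, value 165
Best: 173 rps.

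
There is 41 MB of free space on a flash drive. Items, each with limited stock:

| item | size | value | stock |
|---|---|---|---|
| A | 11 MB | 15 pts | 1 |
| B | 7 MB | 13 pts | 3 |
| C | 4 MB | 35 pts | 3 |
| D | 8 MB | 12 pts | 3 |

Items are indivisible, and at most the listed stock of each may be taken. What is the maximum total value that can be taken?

156 pts

Top feasible selections:
- 3×B + 3×C + 1×D: size 41, value 156
- 1×A + 2×B + 3×C: size 37, value 146
- 1×A + 1×B + 3×C + 1×D: size 38, value 145
- 3×B + 3×C: size 33, value 144
Best: 156 pts.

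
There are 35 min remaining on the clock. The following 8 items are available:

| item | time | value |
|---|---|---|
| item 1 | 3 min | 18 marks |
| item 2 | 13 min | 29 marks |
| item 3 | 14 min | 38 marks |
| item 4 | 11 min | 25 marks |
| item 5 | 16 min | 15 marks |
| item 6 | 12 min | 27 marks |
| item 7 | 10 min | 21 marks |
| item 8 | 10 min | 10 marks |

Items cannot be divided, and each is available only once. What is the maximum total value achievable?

Check high-value combinations within 35 min:
- item 1+item 2+item 3: time 3+13+14=30, value 18+29+38=85
- item 3+item 4+item 7: time 14+11+10=35, value 38+25+21=84
- item 1+item 3+item 6: time 3+14+12=29, value 18+38+27=83
- item 1+item 3+item 4: time 3+14+11=28, value 18+38+25=81
- item 1+item 3+item 7: time 3+14+10=27, value 18+38+21=77
Best: 85 marks.

85 marks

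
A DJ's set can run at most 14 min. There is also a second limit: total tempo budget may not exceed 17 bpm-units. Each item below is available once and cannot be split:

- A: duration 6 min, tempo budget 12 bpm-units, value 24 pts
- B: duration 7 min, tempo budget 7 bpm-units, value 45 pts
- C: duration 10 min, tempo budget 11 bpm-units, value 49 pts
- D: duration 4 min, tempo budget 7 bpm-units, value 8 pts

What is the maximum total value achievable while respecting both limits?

53 pts

Feasible sets respecting both limits:
- B+D: duration 11, tempo budget 14, value 53
- C: duration 10, tempo budget 11, value 49
- B: duration 7, tempo budget 7, value 45
- A: duration 6, tempo budget 12, value 24
Best: 53 pts.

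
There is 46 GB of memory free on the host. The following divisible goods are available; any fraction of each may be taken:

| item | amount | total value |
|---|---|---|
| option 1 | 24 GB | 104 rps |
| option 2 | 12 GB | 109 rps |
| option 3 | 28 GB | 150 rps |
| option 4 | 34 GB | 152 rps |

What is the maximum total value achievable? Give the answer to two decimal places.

285.82

Take in order of value per unit:
- option 2 (109/12 per unit): all 12 → value 109, running total 109.00
- option 3 (150/28 per unit): all 28 → value 150, running total 259.00
- option 4 (152/34 per unit): 6 of 34 → value 6×152/34 = 26.8235, running total 285.82
Total 285.82.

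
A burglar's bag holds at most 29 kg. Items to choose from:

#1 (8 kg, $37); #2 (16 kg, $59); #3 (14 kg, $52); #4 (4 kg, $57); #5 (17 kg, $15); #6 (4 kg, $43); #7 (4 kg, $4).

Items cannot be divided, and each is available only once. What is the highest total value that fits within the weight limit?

$163

This is a 0/1 knapsack; check combinations near the capacity.
- #2+#4+#6+#7: weight 16+4+4+4=28, value 59+57+43+4=163
- #2+#4+#6: weight 16+4+4=24, value 59+57+43=159
- #3+#4+#6+#7: weight 14+4+4+4=26, value 52+57+43+4=156
- #1+#2+#4: weight 8+16+4=28, value 37+59+57=153
- #3+#4+#6: weight 14+4+4=22, value 52+57+43=152
Best: $163.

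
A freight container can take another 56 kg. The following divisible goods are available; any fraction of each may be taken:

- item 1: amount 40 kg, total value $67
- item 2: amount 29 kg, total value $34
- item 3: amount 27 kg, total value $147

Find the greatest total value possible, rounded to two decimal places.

195.58

Take in order of value per unit:
- item 3 (147/27 per unit): all 27 → value 147, running total 147.00
- item 1 (67/40 per unit): 29 of 40 → value 29×67/40 = 48.5750, running total 195.58
Total 195.58.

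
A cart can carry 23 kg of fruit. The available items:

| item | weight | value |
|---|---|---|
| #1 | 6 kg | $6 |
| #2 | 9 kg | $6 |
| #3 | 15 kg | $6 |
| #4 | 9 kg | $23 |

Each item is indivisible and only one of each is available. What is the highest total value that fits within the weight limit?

Check high-value combinations within 23 kg:
- #1+#4: weight 6+9=15, value 6+23=29
- #2+#4: weight 9+9=18, value 6+23=29
- #4: weight 9, value 23
- #1+#2: weight 6+9=15, value 6+6=12
Best: $29.

$29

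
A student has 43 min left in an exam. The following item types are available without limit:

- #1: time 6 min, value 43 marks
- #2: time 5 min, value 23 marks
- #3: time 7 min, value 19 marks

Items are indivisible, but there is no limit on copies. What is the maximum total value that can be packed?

Best value-per-unit is #1 at 43/6, and filling with it alone uses time 7×6=42. No mix of the others beats 7×43 = 301.

301 marks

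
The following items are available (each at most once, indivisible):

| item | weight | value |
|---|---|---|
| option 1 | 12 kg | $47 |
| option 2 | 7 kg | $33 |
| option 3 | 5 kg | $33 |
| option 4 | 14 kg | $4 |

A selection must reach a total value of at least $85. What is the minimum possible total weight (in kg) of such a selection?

Subsets with value ≥ 85, sorted by total weight:
- option 1+option 2+option 3: weight 24, value 113
- option 1+option 2+option 3+option 4: weight 38, value 117
Minimum weight: 24 kg.

24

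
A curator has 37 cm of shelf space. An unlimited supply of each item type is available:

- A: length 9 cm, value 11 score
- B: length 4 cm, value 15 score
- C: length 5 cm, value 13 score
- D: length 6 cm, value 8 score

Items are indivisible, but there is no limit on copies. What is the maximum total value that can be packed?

135 score

Best value-per-unit is B at 15/4, and filling with it alone uses length 9×4=36. No mix of the others beats 9×15 = 135.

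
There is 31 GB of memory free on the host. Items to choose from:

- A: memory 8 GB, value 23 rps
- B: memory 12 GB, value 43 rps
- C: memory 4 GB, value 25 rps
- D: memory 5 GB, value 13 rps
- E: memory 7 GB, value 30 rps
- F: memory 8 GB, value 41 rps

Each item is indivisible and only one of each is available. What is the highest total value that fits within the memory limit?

139 rps

Check high-value combinations within 31 GB:
- B+C+E+F: memory 12+4+7+8=31, value 43+25+30+41=139
- B+C+D+F: memory 12+4+5+8=29, value 43+25+13+41=122
- A+B+C+E: memory 8+12+4+7=31, value 23+43+25+30=121
- A+C+E+F: memory 8+4+7+8=27, value 23+25+30+41=119
- B+E+F: memory 12+7+8=27, value 43+30+41=114
Best: 139 rps.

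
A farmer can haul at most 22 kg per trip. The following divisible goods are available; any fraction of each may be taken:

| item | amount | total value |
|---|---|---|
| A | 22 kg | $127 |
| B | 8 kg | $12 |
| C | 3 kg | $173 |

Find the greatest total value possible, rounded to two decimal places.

Take in order of value per unit:
- C (173/3 per unit): all 3 → value 173, running total 173.00
- A (127/22 per unit): 19 of 22 → value 19×127/22 = 109.6818, running total 282.68
Total 282.68.

282.68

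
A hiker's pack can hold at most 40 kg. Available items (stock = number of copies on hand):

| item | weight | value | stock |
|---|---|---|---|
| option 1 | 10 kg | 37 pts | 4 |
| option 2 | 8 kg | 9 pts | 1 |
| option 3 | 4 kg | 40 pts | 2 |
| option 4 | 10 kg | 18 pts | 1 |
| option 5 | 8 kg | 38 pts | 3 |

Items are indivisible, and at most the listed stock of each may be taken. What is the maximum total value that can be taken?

Best selections within weight 40 and stock limits:
- 1×option 2 + 2×option 3 + 3×option 5: weight 40, value 203
- 2×option 3 + 3×option 5: weight 32, value 194
- 1×option 1 + 2×option 3 + 2×option 5: weight 34, value 193
- 2×option 1 + 2×option 3 + 1×option 5: weight 36, value 192
Best: 203 pts.

203 pts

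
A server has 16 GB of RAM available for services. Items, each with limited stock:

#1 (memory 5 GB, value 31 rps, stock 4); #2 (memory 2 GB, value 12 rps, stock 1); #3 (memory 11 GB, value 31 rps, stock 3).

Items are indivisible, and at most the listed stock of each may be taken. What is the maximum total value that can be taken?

Top feasible selections:
- 3×#1: memory 15, value 93
- 2×#1 + 1×#2: memory 12, value 74
Best: 93 rps.

93 rps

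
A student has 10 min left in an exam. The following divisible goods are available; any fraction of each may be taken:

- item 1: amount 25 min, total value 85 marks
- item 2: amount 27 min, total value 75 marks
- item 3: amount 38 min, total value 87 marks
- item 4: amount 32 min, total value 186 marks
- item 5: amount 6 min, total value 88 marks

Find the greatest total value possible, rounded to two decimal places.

111.25

Take in order of value per unit:
- item 5 (88/6 per unit): all 6 → value 88, running total 88.00
- item 4 (186/32 per unit): 4 of 32 → value 4×186/32 = 23.2500, running total 111.25
Total 111.25.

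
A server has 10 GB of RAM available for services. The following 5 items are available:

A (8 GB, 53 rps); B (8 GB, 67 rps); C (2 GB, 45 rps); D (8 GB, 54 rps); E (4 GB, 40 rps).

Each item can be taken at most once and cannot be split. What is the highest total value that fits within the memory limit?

Check high-value combinations within 10 GB:
- B+C: memory 8+2=10, value 67+45=112
- C+D: memory 2+8=10, value 45+54=99
- A+C: memory 8+2=10, value 53+45=98
Best: 112 rps.

112 rps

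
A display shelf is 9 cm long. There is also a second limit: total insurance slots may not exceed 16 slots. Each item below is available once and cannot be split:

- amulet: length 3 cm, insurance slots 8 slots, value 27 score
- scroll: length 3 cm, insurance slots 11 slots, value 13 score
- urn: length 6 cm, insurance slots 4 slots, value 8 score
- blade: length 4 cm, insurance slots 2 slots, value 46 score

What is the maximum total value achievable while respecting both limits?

73 score

Feasible sets respecting both limits:
- amulet+blade: length 7, insurance slots 10, value 73
- scroll+blade: length 7, insurance slots 13, value 59
- blade: length 4, insurance slots 2, value 46
Best: 73 score.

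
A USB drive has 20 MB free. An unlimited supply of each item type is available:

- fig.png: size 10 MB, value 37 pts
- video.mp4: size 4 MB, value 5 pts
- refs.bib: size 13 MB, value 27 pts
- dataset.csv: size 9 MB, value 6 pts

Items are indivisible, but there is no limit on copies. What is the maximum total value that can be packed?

74 pts

Best value-per-unit is fig.png at 37/10, and filling with it alone uses size 2×10=20. No mix of the others beats 2×37 = 74.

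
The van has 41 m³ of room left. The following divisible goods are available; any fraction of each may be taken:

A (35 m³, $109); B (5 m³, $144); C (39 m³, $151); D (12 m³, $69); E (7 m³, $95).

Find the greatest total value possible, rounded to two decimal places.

Take in order of value per unit:
- B (144/5 per unit): all 5 → value 144, running total 144.00
- E (95/7 per unit): all 7 → value 95, running total 239.00
- D (69/12 per unit): all 12 → value 69, running total 308.00
- C (151/39 per unit): 17 of 39 → value 17×151/39 = 65.8205, running total 373.82
Total 373.82.

373.82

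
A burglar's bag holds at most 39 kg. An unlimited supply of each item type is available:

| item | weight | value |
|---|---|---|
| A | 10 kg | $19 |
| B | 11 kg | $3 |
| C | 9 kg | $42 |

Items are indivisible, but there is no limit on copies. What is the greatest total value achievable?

$168

Best value-per-unit is C at 42/9, and filling with it alone uses weight 4×9=36. No mix of the others beats 4×42 = 168.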